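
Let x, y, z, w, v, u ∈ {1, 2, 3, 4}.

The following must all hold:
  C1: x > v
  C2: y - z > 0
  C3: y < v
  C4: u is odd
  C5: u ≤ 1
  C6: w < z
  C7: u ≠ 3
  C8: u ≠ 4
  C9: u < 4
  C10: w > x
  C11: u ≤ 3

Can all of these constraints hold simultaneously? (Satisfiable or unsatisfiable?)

Unsatisfiable

Constraints 1, 2, 3, 6, and 10 give x < w, w < z, z < y, y < v, v < x. Chaining: x < w < z < y < v < x, which forces x < x — impossible.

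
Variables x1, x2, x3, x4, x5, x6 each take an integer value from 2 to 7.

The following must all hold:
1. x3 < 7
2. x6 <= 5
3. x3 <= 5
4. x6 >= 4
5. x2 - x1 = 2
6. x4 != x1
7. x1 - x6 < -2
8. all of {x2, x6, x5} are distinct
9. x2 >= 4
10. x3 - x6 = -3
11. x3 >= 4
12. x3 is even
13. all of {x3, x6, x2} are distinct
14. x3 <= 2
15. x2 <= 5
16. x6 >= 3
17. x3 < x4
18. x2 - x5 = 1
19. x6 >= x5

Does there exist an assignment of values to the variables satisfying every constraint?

Constraints 2, 3, 4, 9, 11, and 15 confine each of x3, x6, x2 to the 2 values {4, 5}.
Constraint 13 requires all 3 of them to be distinct, but only 2 values are available — impossible by the pigeonhole principle.

Unsatisfiable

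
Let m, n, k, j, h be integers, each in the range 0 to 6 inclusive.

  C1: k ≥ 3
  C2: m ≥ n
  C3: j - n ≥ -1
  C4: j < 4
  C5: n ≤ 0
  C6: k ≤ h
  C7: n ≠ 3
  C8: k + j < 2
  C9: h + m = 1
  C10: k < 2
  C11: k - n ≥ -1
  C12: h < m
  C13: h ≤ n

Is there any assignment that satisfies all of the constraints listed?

From constraints 1 and 6: h ≥ k and k ≥ 3, so h ≥ 3. From constraints 5 and 13: h ≤ n and n ≤ 0, so h ≤ 0. But 0 < 3, so no value of h works.

Unsatisfiable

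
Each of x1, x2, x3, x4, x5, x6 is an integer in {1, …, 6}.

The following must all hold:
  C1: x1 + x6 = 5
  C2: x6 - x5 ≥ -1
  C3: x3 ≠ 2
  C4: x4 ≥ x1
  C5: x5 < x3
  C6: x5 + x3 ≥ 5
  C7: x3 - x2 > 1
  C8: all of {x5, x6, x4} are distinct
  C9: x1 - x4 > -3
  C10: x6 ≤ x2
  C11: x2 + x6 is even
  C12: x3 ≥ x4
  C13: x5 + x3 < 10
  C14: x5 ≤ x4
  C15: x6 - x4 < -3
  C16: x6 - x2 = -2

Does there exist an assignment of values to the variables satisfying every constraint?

Satisfiable

Try x1 = 4, x2 = 3, x3 = 6, x4 = 6, x5 = 2, x6 = 1.
Check constraint 1: x1 + x6 = 5; constraint 2: x6 - x5 = -1. The remaining constraints are straightforward to verify.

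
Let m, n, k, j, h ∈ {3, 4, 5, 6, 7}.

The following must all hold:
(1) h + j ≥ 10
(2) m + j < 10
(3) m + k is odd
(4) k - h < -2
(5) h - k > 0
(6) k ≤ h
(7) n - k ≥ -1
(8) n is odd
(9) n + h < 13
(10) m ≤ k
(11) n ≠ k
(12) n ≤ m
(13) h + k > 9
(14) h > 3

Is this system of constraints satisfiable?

Take m = 3, n = 3, k = 4, j = 4, h = 7. Then constraint 1: h + j = 11; constraint 2: m + j = 7, and every other listed constraint is also met.

Satisfiable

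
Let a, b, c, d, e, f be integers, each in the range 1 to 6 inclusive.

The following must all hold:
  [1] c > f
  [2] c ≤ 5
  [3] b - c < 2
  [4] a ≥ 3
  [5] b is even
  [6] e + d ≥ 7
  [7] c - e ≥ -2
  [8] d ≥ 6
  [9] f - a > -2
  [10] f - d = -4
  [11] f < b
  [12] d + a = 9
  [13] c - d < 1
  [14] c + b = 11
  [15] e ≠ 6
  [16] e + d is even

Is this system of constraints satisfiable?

Satisfiable

The assignment a = 3, b = 6, c = 5, d = 6, e = 4, f = 2 works:
  constraint 3 holds since b - c = 1.
  constraint 6 holds since e + d = 10.
  constraint 7 holds since c - e = 1.
The rest check out directly.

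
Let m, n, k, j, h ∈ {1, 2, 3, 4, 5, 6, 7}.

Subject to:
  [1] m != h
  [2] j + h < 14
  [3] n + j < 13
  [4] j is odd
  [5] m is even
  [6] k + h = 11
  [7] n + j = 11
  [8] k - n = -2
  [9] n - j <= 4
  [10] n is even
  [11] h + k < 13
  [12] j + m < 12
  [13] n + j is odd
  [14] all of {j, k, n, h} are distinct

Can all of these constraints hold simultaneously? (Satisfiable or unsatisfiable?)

The assignment m = 6, n = 6, k = 4, j = 5, h = 7 works:
  constraint 2 holds since j + h = 12.
  constraint 3 holds since n + j = 11.
  constraint 6 holds since k + h = 11.
The rest check out directly.

Satisfiable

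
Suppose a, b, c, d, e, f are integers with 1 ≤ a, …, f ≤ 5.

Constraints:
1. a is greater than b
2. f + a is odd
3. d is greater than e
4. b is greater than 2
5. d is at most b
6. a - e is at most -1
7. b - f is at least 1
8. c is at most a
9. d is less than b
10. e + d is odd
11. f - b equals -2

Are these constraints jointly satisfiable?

Unsatisfiable

Constraints 1, 3, 6, and 9 give d < b, b < a, a < e, e < d. Chaining: d < b < a < e < d, which forces d < d — impossible.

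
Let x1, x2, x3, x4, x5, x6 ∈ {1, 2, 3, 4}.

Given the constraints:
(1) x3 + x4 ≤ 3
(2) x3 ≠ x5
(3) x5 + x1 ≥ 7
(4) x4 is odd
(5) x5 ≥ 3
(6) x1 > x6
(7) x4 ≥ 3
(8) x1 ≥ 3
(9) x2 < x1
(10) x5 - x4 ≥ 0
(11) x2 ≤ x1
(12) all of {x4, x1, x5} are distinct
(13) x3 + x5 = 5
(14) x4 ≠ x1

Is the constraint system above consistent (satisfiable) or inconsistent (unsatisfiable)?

Unsatisfiable

Constraints 5, 7, and 8 confine each of x4, x1, x5 to the 2 values {3, 4} (the domain already gives each ≤ 4).
Constraint 12 requires all 3 of them to be distinct, but only 2 values are available — impossible by the pigeonhole principle.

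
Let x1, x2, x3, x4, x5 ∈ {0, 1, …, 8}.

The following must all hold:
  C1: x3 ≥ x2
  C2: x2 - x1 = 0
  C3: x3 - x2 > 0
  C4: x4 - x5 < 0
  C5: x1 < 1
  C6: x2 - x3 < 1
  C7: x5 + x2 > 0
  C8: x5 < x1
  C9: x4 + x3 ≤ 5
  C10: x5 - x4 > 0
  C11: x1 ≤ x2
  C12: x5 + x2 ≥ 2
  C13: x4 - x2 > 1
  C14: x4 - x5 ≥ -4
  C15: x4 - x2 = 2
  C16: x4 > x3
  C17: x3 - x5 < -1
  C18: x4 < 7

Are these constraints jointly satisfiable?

Unsatisfiable

Constraints 3, 8, 10, 11, and 16 give x1 ≤ x2, x2 < x3, x3 < x4, x4 < x5, x5 < x1. Chaining: x1 ≤ x2 < x3 < x4 < x5 < x1, which forces x1 < x1 — impossible.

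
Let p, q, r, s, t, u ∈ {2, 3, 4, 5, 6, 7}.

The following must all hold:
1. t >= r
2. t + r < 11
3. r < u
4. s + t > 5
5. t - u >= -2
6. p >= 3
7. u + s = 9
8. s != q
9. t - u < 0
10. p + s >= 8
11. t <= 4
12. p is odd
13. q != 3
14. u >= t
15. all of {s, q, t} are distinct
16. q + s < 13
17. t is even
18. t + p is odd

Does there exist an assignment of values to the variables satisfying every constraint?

Satisfiable

Take p = 7, q = 7, r = 4, s = 3, t = 4, u = 6. Then constraint 2: t + r = 8; constraint 4: s + t = 7, and every other listed constraint is also met.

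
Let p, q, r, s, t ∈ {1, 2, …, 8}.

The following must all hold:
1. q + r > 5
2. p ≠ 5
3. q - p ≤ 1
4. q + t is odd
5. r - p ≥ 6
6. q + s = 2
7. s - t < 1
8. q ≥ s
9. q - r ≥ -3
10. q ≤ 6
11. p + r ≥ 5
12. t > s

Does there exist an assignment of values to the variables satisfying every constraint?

Unsatisfiable

Constraints 3, 5, and 9 give r − p ≥ 6, p − q ≥ -1, q − r ≥ -3.
Adding all 3 inequalities: the left sides telescope to 0, and the right sides sum to 6 + (-1) + (-3) = 2. So 0 ≥ 2, which is false.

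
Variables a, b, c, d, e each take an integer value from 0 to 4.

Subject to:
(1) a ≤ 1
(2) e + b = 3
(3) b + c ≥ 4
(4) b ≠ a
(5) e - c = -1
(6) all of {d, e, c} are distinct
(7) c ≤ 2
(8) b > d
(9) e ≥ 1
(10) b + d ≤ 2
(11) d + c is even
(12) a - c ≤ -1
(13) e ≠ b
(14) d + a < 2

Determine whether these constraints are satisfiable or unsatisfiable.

One satisfying assignment is a = 0, b = 2, c = 2, d = 0, e = 1.
For the less obvious constraints — constraint 2: e + b = 3; constraint 3: b + c = 4; constraint 5: e - c = -1 — and the others hold by inspection.

Satisfiable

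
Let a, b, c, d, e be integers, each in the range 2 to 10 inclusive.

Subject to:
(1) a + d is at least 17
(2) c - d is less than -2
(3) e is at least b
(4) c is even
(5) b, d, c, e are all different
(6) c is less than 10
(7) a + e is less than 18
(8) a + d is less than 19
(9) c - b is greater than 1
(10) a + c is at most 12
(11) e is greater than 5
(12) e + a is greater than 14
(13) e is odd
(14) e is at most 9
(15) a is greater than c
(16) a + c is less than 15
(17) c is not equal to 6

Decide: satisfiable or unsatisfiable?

Take a = 8, b = 2, c = 4, d = 9, e = 7. Then constraint 1: a + d = 17; constraint 2: c - d = -5, and every other listed constraint is also met.

Satisfiable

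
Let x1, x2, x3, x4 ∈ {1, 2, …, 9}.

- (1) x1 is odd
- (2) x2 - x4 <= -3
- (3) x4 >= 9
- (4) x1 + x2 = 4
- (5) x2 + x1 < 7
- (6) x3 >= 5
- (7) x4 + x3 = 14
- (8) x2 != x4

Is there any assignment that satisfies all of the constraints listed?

The assignment x1 = 1, x2 = 3, x3 = 5, x4 = 9 works:
  constraint 2 holds since x2 - x4 = -6.
  constraint 4 holds since x1 + x2 = 4.
  constraint 5 holds since x2 + x1 = 4.
The rest check out directly.

Satisfiable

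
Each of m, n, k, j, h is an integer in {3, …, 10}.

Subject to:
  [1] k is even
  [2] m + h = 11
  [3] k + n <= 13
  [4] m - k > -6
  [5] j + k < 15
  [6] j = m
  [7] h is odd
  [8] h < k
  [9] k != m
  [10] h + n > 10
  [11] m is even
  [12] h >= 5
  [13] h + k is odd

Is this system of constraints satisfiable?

Setting (m, n, k, j, h) = (4, 5, 8, 4, 7) satisfies everything: constraint 2: m + h = 11; constraint 3: k + n = 13, and the others follow.

Satisfiable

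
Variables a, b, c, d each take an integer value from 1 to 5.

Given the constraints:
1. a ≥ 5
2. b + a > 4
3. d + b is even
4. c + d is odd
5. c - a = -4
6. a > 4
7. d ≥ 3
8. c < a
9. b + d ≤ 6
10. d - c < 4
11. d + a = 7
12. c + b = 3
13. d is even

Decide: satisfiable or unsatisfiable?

From constraint 7: d ≥ 3. From constraint 1: a ≥ 5. Hence d + a ≥ 8. But constraint 11 requires d + a = 7, and 7 < 8. Contradiction.

Unsatisfiable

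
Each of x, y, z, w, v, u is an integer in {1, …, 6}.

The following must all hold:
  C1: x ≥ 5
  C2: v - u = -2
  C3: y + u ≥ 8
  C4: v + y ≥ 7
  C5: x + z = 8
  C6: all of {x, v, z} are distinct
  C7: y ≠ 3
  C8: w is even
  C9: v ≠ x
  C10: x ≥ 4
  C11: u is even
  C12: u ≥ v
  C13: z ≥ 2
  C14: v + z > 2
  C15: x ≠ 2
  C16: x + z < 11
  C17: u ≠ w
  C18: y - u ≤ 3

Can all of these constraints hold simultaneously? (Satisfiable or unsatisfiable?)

Satisfiable

Try x = 5, y = 6, z = 3, w = 2, v = 2, u = 4.
Check constraint 2: v - u = -2; constraint 3: y + u = 10; constraint 4: v + y = 8. The remaining constraints are straightforward to verify.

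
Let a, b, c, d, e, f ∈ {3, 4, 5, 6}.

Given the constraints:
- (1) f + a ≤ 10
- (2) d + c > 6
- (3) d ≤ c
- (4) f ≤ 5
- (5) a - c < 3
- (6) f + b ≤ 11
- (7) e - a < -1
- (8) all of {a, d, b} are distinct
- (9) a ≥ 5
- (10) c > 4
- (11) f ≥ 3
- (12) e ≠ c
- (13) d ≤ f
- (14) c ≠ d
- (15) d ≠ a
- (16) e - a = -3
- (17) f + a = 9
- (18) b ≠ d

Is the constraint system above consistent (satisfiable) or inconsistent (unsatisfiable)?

Try a = 6, b = 5, c = 6, d = 3, e = 3, f = 3.
Check constraint 1: f + a = 9; constraint 2: d + c = 9; constraint 5: a - c = 0. The remaining constraints are straightforward to verify.

Satisfiable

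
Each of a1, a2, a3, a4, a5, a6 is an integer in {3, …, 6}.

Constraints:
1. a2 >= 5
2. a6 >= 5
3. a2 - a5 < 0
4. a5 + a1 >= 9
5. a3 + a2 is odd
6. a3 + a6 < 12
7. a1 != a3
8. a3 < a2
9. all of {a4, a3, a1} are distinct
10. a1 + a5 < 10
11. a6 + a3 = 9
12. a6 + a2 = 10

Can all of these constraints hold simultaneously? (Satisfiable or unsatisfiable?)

Satisfiable

Setting (a1, a2, a3, a4, a5, a6) = (3, 5, 4, 5, 6, 5) satisfies everything: constraint 3: a2 - a5 = -1; constraint 4: a5 + a1 = 9; constraint 6: a3 + a6 = 9, and the others follow.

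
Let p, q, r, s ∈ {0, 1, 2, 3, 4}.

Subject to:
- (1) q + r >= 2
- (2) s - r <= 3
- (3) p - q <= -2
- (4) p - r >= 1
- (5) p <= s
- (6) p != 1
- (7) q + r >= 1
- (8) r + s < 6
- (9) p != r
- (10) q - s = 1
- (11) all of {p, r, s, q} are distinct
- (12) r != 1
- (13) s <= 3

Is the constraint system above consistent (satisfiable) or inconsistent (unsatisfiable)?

Try p = 2, q = 4, r = 0, s = 3.
Check constraint 1: q + r = 4; constraint 2: s - r = 3. The remaining constraints are straightforward to verify.

Satisfiable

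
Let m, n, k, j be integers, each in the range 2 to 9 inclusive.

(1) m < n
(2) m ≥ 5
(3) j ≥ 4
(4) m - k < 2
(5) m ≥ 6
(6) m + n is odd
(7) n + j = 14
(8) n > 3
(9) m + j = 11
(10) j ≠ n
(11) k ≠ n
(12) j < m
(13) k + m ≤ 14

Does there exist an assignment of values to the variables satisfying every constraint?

The assignment m = 6, n = 9, k = 5, j = 5 works:
  constraint 4 holds since m - k = 1.
  constraint 7 holds since n + j = 14.
The rest check out directly.

Satisfiable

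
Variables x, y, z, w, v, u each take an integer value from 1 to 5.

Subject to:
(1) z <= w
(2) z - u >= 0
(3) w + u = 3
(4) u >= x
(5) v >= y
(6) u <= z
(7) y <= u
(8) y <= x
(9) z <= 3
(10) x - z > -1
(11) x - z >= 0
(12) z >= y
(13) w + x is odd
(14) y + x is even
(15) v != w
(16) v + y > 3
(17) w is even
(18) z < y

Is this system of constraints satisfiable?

Unsatisfiable

Constraints 2, 4, 8, and 18 give x ≤ u, u ≤ z, z < y, y ≤ x. Chaining: x ≤ u ≤ z < y ≤ x, which forces x < x — impossible.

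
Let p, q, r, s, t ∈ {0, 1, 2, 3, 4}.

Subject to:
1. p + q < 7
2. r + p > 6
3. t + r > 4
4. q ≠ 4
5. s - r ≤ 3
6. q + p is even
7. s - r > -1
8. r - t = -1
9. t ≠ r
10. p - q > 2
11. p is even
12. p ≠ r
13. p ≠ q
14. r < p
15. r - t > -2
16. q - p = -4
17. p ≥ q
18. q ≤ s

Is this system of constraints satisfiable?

The assignment p = 4, q = 0, r = 3, s = 4, t = 4 works:
  constraint 1 holds since p + q = 4.
  constraint 2 holds since r + p = 7.
  constraint 3 holds since t + r = 7.
The rest check out directly.

Satisfiable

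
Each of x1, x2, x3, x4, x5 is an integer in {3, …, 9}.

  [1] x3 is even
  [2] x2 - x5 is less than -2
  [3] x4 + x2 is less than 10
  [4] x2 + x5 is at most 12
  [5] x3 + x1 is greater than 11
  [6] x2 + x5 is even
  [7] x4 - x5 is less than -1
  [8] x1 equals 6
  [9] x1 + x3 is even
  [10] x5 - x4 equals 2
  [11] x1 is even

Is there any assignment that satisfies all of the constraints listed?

The assignment x1 = 6, x2 = 3, x3 = 6, x4 = 5, x5 = 7 works:
  constraint 2 holds since x2 - x5 = -4.
  constraint 3 holds since x4 + x2 = 8.
  constraint 4 holds since x2 + x5 = 10.
The rest check out directly.

Satisfiable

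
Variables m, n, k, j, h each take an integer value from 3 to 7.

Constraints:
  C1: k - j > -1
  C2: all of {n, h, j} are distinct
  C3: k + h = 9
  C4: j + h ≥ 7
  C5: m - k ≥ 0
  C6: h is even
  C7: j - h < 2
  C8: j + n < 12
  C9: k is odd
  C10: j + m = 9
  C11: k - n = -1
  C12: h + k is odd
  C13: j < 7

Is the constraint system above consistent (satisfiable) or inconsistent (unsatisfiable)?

Satisfiable

Try m = 6, n = 6, k = 5, j = 3, h = 4.
Check constraint 1: k - j = 2; constraint 3: k + h = 9; constraint 4: j + h = 7. The remaining constraints are straightforward to verify.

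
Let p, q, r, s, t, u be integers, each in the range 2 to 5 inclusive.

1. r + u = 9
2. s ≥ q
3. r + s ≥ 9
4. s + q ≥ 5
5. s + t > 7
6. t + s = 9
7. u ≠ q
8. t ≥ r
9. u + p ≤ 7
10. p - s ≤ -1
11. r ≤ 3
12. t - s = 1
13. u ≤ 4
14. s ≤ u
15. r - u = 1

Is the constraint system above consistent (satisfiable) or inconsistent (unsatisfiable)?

Unsatisfiable

From constraint 11: r ≤ 3. From constraints 13 and 14: s ≤ u ≤ 4. Hence r + s ≤ 7. But constraint 3 requires r + s ≥ 9, and 9 > 7. Contradiction.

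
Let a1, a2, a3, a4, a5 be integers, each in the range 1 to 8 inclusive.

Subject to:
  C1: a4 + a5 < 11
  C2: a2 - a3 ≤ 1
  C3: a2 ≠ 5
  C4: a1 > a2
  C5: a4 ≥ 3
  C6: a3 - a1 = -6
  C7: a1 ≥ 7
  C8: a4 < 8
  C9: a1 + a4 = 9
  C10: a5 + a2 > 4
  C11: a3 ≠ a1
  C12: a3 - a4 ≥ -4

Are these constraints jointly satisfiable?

Unsatisfiable

From constraint 7: a1 ≥ 7. From constraint 5: a4 ≥ 3. Hence a1 + a4 ≥ 10. But constraint 9 requires a1 + a4 = 9, and 9 < 10. Contradiction.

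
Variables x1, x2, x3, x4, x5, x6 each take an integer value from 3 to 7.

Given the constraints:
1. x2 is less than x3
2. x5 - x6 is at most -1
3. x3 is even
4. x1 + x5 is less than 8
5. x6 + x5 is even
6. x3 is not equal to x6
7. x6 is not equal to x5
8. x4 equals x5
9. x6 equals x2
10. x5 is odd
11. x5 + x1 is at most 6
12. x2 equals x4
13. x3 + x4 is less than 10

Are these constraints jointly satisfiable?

Unsatisfiable

From constraints 8, 9, and 12, x6 = x2 = x4 = x5, so x6 = x5. But constraint 7 says x6 ≠ x5. Contradiction.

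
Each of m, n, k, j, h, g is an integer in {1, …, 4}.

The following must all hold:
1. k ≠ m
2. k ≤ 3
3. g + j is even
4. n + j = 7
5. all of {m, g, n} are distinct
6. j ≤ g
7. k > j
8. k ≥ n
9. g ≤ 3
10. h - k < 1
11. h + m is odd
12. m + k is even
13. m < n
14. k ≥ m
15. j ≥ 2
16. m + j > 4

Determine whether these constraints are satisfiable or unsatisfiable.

Unsatisfiable

From constraints 2 and 8: n ≤ k ≤ 3. From constraints 6 and 9: j ≤ g ≤ 3. Hence n + j ≤ 6. But constraint 4 requires n + j = 7, and 7 > 6. Contradiction.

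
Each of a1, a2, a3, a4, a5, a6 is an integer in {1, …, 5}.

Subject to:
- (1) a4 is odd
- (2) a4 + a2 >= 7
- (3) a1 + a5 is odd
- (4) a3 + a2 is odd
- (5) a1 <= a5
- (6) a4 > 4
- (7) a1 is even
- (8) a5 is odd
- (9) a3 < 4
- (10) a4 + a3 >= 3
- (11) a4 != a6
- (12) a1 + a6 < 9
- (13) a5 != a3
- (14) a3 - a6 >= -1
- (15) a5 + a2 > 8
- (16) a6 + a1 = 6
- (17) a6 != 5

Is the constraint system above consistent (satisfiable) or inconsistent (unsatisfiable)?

One satisfying assignment is a1 = 4, a2 = 4, a3 = 1, a4 = 5, a5 = 5, a6 = 2.
For the less obvious constraints — constraint 2: a4 + a2 = 9; constraint 10: a4 + a3 = 6; constraint 12: a1 + a6 = 6 — and the others hold by inspection.

Satisfiable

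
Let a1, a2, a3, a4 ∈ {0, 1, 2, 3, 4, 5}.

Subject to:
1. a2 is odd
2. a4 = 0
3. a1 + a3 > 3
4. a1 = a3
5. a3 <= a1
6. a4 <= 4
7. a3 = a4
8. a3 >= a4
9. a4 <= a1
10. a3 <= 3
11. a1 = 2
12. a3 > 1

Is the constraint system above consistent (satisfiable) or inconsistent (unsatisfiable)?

Unsatisfiable

Constraint 11 fixes a1 = 2 and constraint 2 fixes a4 = 0. Constraints 4 and 7 give a1 = a3 = a4, so a1 = a4. But 2 ≠ 0 — contradiction.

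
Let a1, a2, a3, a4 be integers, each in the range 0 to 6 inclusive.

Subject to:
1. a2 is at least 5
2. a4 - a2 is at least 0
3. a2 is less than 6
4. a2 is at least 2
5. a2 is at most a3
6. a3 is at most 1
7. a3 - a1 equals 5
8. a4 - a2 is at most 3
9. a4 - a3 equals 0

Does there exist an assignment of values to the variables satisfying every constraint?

From constraint 1: a2 ≥ 5. From constraints 5 and 6: a2 ≤ a3 and a3 ≤ 1, so a2 ≤ 1. But 1 < 5, so no value of a2 works.

Unsatisfiable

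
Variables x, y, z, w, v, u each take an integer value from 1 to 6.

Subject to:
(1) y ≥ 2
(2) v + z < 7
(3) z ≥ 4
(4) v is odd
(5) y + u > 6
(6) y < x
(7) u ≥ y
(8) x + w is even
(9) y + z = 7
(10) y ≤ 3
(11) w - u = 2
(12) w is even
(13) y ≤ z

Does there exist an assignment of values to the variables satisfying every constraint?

One satisfying assignment is x = 4, y = 3, z = 4, w = 6, v = 1, u = 4.
For the less obvious constraints — constraint 2: v + z = 5; constraint 5: y + u = 7 — and the others hold by inspection.

Satisfiable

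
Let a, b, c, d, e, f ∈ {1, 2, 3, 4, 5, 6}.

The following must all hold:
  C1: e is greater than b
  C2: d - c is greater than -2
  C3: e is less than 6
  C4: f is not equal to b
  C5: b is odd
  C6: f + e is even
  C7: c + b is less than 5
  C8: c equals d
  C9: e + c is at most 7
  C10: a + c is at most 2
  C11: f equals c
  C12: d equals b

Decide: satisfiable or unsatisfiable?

Unsatisfiable

From constraints 8, 11, and 12, f = c = d = b, so f = b. But constraint 4 says f ≠ b. Contradiction.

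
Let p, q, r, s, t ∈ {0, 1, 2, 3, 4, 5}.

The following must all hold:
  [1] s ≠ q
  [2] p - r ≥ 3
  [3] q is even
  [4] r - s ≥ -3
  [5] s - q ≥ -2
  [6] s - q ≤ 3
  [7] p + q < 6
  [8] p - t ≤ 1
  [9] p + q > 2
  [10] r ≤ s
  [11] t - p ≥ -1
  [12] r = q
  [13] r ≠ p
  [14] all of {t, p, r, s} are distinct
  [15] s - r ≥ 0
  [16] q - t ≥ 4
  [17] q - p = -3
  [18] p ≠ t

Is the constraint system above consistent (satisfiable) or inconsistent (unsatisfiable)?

Constraints 2, 4, 5, 8, and 16 give p − r ≥ 3, r − s ≥ -3, s − q ≥ -2, q − t ≥ 4, t − p ≥ -1.
Adding all 5 inequalities: the left sides telescope to 0, and the right sides sum to 3 + (-3) + (-2) + 4 + (-1) = 1. So 0 ≥ 1, which is false.

Unsatisfiable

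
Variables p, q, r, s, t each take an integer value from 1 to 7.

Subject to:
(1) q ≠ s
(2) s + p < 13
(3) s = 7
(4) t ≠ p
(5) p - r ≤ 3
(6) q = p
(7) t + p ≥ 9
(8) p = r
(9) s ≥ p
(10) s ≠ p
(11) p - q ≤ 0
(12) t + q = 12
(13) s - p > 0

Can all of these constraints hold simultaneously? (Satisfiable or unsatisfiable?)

Satisfiable

The assignment p = 5, q = 5, r = 5, s = 7, t = 7 works:
  constraint 2 holds since s + p = 12.
  constraint 5 holds since p - r = 0.
The rest check out directly.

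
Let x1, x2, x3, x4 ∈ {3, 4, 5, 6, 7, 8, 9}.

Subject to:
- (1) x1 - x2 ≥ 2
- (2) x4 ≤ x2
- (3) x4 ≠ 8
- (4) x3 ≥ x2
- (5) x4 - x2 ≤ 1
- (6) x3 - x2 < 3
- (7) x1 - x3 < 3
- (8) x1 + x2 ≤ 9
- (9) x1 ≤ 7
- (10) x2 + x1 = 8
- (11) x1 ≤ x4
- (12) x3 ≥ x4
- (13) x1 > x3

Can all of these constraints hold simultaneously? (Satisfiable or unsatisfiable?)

Unsatisfiable

Constraints 2, 4, 11, and 13 give x3 < x1, x1 ≤ x4, x4 ≤ x2, x2 ≤ x3. Chaining: x3 < x1 ≤ x4 ≤ x2 ≤ x3, which forces x3 < x3 — impossible.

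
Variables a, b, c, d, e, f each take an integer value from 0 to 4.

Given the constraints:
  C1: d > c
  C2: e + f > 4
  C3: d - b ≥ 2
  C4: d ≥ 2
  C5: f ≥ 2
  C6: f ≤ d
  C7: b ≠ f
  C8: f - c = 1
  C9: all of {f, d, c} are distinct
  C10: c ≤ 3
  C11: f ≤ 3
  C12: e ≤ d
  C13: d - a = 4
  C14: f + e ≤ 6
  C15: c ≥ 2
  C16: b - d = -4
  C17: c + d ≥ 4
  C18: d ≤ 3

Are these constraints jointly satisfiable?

Constraints 4, 5, 10, 11, 15, and 18 confine each of f, d, c to the 2 values {2, 3}.
Constraint 9 requires all 3 of them to be distinct, but only 2 values are available — impossible by the pigeonhole principle.

Unsatisfiable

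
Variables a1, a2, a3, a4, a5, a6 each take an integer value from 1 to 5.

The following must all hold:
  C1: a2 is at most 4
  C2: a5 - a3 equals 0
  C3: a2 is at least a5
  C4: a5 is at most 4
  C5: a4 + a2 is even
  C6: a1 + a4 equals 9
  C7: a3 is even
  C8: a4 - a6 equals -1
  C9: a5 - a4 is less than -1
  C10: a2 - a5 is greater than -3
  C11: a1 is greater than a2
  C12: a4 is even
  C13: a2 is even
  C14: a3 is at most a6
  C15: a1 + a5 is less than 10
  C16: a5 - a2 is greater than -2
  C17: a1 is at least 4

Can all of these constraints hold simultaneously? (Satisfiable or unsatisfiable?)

Satisfiable

Try a1 = 5, a2 = 2, a3 = 2, a4 = 4, a5 = 2, a6 = 5.
Check constraint 2: a5 - a3 = 0; constraint 6: a1 + a4 = 9; constraint 8: a4 - a6 = -1. The remaining constraints are straightforward to verify.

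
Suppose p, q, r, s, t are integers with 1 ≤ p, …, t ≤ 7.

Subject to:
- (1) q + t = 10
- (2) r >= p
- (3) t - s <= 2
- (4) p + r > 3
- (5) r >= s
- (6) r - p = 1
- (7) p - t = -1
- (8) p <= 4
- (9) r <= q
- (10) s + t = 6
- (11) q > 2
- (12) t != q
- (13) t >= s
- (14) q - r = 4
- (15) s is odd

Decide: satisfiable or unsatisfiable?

Satisfiable

The assignment p = 2, q = 7, r = 3, s = 3, t = 3 works:
  constraint 1 holds since q + t = 10.
  constraint 3 holds since t - s = 0.
The rest check out directly.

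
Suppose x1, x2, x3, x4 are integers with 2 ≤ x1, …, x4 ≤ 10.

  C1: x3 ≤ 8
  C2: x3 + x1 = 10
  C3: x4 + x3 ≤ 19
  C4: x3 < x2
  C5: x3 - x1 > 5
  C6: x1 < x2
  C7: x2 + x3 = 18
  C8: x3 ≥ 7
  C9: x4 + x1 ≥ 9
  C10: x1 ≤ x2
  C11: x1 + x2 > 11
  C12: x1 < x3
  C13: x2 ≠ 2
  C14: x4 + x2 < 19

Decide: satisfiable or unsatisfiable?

Satisfiable

The assignment x1 = 2, x2 = 10, x3 = 8, x4 = 8 works:
  constraint 2 holds since x3 + x1 = 10.
  constraint 3 holds since x4 + x3 = 16.
The rest check out directly.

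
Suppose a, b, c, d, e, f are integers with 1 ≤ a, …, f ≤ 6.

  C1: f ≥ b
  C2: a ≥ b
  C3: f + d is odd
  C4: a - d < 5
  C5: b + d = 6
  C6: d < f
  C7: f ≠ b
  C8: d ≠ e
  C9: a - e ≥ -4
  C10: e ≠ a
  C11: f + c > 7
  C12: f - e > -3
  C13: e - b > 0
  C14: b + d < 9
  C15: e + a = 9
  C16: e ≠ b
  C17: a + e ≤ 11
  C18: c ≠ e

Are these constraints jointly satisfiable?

Try a = 4, b = 4, c = 4, d = 2, e = 5, f = 5.
Check constraint 4: a - d = 2; constraint 5: b + d = 6; constraint 9: a - e = -1. The remaining constraints are straightforward to verify.

Satisfiable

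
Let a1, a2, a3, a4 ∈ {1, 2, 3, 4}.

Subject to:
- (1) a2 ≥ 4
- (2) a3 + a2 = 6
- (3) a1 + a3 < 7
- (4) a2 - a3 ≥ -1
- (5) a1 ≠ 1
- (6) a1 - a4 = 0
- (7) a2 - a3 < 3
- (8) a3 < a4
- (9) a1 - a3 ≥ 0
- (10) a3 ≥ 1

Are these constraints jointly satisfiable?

Satisfiable

The assignment a1 = 4, a2 = 4, a3 = 2, a4 = 4 works:
  constraint 2 holds since a3 + a2 = 6.
  constraint 3 holds since a1 + a3 = 6.
  constraint 4 holds since a2 - a3 = 2.
The rest check out directly.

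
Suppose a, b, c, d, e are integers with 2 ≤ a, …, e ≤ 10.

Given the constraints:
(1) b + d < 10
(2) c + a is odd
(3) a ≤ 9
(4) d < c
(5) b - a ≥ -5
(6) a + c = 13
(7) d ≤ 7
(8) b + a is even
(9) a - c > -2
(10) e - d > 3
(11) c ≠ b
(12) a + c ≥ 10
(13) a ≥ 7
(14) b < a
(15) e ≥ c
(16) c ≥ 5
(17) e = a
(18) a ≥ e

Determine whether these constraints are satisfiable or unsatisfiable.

Satisfiable

The assignment a = 7, b = 5, c = 6, d = 3, e = 7 works:
  constraint 1 holds since b + d = 8.
  constraint 5 holds since b - a = -2.
The rest check out directly.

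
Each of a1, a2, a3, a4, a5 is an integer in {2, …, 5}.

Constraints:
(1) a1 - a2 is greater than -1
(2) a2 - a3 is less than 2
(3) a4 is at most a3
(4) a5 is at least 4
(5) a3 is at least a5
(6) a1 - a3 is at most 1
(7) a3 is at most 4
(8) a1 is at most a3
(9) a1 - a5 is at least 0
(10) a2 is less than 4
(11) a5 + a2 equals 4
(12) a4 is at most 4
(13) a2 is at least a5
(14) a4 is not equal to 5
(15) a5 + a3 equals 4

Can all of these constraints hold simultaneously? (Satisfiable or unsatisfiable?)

From constraints 4 and 13: a2 ≥ a5 and a5 ≥ 4, so a2 ≥ 4. From constraint 10: a2 ≤ 3. But 3 < 4, so no value of a2 works.

Unsatisfiable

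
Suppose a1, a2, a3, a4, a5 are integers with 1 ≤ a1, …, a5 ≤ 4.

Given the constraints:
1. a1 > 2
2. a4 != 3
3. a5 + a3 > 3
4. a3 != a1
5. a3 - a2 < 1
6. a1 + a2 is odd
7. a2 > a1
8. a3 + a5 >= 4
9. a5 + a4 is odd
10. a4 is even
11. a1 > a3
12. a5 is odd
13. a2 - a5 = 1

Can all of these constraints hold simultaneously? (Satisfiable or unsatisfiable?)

Satisfiable

The assignment a1 = 3, a2 = 4, a3 = 2, a4 = 4, a5 = 3 works:
  constraint 3 holds since a5 + a3 = 5.
  constraint 5 holds since a3 - a2 = -2.
  constraint 8 holds since a3 + a5 = 5.
The rest check out directly.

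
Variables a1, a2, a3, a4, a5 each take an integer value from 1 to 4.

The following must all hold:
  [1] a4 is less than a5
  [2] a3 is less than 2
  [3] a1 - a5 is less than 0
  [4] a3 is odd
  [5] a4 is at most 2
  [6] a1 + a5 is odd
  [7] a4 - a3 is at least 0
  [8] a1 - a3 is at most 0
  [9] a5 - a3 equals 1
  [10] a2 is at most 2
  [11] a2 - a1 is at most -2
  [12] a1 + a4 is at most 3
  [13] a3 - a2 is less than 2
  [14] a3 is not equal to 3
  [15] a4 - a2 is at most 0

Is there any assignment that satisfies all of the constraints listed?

Unsatisfiable

Constraints 7, 8, 11, and 15 give a3 − a1 ≥ 0, a1 − a2 ≥ 2, a2 − a4 ≥ 0, a4 − a3 ≥ 0.
Adding all 4 inequalities: the left sides telescope to 0, and the right sides sum to 0 + 2 + 0 + 0 = 2. So 0 ≥ 2, which is false.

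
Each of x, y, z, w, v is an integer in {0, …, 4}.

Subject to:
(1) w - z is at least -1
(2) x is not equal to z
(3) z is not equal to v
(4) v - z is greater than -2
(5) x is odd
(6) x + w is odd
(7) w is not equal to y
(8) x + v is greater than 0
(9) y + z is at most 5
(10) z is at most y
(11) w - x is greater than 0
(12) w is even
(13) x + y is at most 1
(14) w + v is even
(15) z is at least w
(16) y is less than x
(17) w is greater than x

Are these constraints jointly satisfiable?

Constraints 10, 11, 15, and 16 give w ≤ z, z ≤ y, y < x, x < w. Chaining: w ≤ z ≤ y < x < w, which forces w < w — impossible.

Unsatisfiable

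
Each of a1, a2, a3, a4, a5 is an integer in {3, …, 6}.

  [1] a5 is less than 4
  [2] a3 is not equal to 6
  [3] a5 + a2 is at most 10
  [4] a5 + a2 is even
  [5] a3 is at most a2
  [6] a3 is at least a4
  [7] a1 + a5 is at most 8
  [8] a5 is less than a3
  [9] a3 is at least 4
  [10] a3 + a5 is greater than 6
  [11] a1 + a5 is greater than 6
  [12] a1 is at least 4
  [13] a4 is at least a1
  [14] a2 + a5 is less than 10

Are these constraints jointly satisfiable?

Satisfiable

One satisfying assignment is a1 = 5, a2 = 5, a3 = 5, a4 = 5, a5 = 3.
For the less obvious constraints — constraint 3: a5 + a2 = 8; constraint 7: a1 + a5 = 8 — and the others hold by inspection.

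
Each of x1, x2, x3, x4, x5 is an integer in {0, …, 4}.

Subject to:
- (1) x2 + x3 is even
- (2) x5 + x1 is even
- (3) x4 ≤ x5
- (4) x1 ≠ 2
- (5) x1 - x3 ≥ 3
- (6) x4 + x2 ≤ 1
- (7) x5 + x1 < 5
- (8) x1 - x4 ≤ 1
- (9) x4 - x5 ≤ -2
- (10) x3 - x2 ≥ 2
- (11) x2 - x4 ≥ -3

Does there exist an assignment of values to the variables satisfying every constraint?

Constraints 5, 8, 10, and 11 give x2 − x4 ≥ -3, x4 − x1 ≥ -1, x1 − x3 ≥ 3, x3 − x2 ≥ 2.
Adding all 4 inequalities: the left sides telescope to 0, and the right sides sum to (-3) + (-1) + 3 + 2 = 1. So 0 ≥ 1, which is false.

Unsatisfiable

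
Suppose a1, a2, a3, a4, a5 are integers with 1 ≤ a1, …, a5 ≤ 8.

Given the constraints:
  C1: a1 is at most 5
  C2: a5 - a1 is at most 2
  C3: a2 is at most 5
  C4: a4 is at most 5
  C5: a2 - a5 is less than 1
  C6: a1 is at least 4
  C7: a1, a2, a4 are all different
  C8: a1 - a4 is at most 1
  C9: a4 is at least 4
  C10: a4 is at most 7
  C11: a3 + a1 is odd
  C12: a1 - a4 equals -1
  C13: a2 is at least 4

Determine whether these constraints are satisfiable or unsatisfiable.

Constraints 1, 3, 4, 6, 9, and 13 confine each of a1, a2, a4 to the 2 values {4, 5}.
Constraint 7 requires all 3 of them to be distinct, but only 2 values are available — impossible by the pigeonhole principle.

Unsatisfiable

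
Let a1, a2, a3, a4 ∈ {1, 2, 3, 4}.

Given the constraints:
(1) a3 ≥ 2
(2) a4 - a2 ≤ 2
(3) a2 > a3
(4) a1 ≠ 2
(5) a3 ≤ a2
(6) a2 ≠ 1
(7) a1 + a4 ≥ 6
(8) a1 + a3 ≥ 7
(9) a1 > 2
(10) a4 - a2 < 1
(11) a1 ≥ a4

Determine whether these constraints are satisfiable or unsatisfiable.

Setting (a1, a2, a3, a4) = (4, 4, 3, 4) satisfies everything: constraint 2: a4 - a2 = 0; constraint 7: a1 + a4 = 8; constraint 8: a1 + a3 = 7, and the others follow.

Satisfiable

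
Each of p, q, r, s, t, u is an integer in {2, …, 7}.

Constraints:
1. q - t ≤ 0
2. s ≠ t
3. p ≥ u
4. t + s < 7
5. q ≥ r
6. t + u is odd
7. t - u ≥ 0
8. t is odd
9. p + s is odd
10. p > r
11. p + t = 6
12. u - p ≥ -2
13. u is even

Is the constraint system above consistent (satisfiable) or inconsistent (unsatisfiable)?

Satisfiable

Setting (p, q, r, s, t, u) = (3, 3, 2, 2, 3, 2) satisfies everything: constraint 1: q - t = 0; constraint 4: t + s = 5, and the others follow.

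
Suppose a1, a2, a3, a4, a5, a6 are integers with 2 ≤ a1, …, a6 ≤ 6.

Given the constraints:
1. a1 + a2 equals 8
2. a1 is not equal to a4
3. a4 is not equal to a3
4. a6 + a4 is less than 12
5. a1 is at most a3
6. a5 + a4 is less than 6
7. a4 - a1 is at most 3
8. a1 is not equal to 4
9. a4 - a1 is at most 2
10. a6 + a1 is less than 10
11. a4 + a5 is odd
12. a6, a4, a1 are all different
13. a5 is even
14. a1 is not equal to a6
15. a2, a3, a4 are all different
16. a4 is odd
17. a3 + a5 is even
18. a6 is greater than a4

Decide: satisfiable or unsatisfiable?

Satisfiable

The assignment a1 = 2, a2 = 6, a3 = 4, a4 = 3, a5 = 2, a6 = 6 works:
  constraint 1 holds since a1 + a2 = 8.
  constraint 4 holds since a6 + a4 = 9.
The rest check out directly.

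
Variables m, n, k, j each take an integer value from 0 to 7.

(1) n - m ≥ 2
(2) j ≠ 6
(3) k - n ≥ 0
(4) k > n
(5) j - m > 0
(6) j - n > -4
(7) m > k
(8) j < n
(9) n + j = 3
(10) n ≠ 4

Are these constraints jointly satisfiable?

Unsatisfiable

Constraints 3, 5, 7, and 8 give n ≤ k, k < m, m < j, j < n. Chaining: n ≤ k < m < j < n, which forces n < n — impossible.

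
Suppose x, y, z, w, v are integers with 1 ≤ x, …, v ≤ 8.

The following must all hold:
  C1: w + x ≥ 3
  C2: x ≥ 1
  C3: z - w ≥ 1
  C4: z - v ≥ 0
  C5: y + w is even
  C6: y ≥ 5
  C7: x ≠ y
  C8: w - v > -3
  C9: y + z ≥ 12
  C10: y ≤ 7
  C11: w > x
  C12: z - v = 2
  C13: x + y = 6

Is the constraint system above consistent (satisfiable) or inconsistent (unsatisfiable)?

Satisfiable

The assignment x = 1, y = 5, z = 8, w = 5, v = 6 works:
  constraint 1 holds since w + x = 6.
  constraint 3 holds since z - w = 3.
  constraint 4 holds since z - v = 2.
The rest check out directly.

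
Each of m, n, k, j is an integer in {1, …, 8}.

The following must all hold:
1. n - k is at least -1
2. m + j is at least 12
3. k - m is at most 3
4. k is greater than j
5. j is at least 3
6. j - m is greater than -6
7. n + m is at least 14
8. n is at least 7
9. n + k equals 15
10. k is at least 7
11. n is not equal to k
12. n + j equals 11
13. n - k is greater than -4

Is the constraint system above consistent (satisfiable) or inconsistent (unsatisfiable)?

Try m = 8, n = 7, k = 8, j = 4.
Check constraint 1: n - k = -1; constraint 2: m + j = 12. The remaining constraints are straightforward to verify.

Satisfiable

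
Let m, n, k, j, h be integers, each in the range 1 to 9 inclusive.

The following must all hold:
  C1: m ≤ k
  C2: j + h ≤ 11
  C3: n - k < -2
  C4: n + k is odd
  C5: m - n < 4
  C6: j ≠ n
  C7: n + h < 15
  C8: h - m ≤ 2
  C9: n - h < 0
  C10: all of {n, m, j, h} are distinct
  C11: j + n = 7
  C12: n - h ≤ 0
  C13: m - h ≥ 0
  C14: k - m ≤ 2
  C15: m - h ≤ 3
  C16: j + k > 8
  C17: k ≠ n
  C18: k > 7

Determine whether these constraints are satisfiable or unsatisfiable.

Setting (m, n, k, j, h) = (8, 6, 9, 1, 7) satisfies everything: constraint 2: j + h = 8; constraint 3: n - k = -3; constraint 5: m - n = 2, and the others follow.

Satisfiable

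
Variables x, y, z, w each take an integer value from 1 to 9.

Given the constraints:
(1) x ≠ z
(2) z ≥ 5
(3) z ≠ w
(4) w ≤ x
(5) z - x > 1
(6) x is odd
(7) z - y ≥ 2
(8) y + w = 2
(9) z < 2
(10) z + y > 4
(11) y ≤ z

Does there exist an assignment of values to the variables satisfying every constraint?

Unsatisfiable

From constraint 2: z ≥ 5. From constraint 9: z ≤ 1. But 1 < 5, so no value of z works.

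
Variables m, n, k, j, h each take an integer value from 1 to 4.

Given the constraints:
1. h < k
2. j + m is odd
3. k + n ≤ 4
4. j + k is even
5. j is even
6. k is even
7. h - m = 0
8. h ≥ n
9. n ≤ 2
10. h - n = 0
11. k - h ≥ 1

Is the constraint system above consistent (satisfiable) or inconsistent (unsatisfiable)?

Satisfiable

One satisfying assignment is m = 1, n = 1, k = 2, j = 2, h = 1.
For the less obvious constraints — constraint 3: k + n = 3; constraint 7: h - m = 0 — and the others hold by inspection.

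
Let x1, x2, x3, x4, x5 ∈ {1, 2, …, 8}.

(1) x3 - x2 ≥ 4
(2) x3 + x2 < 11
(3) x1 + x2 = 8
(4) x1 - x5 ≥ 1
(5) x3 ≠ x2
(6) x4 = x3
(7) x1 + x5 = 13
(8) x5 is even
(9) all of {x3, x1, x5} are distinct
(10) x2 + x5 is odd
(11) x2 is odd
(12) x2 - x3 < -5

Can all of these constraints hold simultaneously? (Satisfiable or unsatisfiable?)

Satisfiable

Try x1 = 7, x2 = 1, x3 = 8, x4 = 8, x5 = 6.
Check constraint 1: x3 - x2 = 7; constraint 2: x3 + x2 = 9; constraint 3: x1 + x2 = 8. The remaining constraints are straightforward to verify.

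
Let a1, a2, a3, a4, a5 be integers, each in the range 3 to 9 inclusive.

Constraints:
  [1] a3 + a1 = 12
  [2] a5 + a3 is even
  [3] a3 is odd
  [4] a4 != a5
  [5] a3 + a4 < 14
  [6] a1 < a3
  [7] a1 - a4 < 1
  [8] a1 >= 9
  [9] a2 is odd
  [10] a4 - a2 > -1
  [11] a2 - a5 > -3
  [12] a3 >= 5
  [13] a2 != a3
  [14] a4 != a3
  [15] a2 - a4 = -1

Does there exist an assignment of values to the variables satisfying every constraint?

From constraint 12: a3 ≥ 5. From constraint 8: a1 ≥ 9. Hence a3 + a1 ≥ 14. But constraint 1 requires a3 + a1 = 12, and 12 < 14. Contradiction.

Unsatisfiable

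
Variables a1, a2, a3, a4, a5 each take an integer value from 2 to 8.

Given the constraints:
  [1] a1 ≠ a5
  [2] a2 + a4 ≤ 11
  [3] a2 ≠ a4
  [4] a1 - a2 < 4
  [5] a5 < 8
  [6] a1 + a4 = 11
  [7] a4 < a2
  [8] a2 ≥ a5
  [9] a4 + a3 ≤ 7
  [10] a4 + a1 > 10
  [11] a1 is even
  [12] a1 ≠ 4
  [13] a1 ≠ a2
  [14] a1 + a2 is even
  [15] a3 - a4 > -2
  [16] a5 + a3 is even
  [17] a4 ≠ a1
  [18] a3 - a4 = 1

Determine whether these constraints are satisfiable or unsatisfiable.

Satisfiable

Try a1 = 8, a2 = 6, a3 = 4, a4 = 3, a5 = 6.
Check constraint 2: a2 + a4 = 9; constraint 4: a1 - a2 = 2; constraint 6: a1 + a4 = 11. The remaining constraints are straightforward to verify.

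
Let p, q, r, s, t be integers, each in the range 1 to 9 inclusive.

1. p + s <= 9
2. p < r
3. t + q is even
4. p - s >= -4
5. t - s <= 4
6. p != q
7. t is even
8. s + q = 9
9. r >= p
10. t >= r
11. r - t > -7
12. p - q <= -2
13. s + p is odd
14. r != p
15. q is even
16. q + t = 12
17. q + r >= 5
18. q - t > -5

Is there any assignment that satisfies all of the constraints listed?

Satisfiable

Try p = 2, q = 4, r = 4, s = 5, t = 8.
Check constraint 1: p + s = 7; constraint 4: p - s = -3. The remaining constraints are straightforward to verify.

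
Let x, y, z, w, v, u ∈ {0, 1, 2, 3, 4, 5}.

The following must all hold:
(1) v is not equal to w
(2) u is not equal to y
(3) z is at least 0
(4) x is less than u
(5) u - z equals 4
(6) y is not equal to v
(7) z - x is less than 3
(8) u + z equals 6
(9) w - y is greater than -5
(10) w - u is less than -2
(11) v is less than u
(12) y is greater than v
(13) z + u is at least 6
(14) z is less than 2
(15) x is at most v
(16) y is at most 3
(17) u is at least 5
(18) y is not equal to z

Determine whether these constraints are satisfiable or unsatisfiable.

The assignment x = 0, y = 3, z = 1, w = 1, v = 2, u = 5 works:
  constraint 5 holds since u - z = 4.
  constraint 7 holds since z - x = 1.
  constraint 8 holds since u + z = 6.
The rest check out directly.

Satisfiable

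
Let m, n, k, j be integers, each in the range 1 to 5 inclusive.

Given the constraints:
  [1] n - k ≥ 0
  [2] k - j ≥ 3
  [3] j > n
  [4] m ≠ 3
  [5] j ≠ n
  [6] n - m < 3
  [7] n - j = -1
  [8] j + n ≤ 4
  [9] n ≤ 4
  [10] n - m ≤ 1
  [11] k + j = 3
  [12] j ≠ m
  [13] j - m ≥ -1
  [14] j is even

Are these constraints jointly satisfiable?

Constraints 1, 2, 10, and 13 give j − m ≥ -1, m − n ≥ -1, n − k ≥ 0, k − j ≥ 3.
Adding all 4 inequalities: the left sides telescope to 0, and the right sides sum to (-1) + (-1) + 0 + 3 = 1. So 0 ≥ 1, which is false.

Unsatisfiable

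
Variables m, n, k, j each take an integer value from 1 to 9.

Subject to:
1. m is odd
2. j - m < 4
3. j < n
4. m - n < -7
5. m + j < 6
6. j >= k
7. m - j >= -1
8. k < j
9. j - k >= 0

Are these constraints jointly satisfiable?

Satisfiable

Take m = 1, n = 9, k = 1, j = 2. Then constraint 2: j - m = 1; constraint 4: m - n = -8, and every other listed constraint is also met.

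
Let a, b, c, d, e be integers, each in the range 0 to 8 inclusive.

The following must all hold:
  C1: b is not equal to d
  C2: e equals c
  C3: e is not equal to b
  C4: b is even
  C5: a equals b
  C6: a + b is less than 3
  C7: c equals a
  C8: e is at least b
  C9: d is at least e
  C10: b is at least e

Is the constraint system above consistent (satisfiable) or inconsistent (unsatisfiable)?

From constraints 2, 5, and 7, e = c = a = b, so e = b. But constraint 3 says e ≠ b. Contradiction.

Unsatisfiable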